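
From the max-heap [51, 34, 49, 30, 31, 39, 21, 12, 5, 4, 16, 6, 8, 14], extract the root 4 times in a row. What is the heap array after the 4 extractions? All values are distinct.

[31, 30, 21, 12, 16, 14, 8, 6, 5, 4]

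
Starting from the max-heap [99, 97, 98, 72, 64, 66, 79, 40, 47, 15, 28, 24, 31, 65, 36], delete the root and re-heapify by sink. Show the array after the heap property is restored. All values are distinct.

[98, 97, 79, 72, 64, 66, 65, 40, 47, 15, 28, 24, 31, 36]

remove root 99; move last element 36 to root → [36, 97, 98, 72, 64, 66, 79, 40, 47, 15, 28, 24, 31, 65]
36 vs larger child 98 at index 2, swap → [98, 97, 36, 72, 64, 66, 79, 40, 47, 15, 28, 24, 31, 65]
36 vs larger child 79 at index 6, swap → [98, 97, 79, 72, 64, 66, 36, 40, 47, 15, 28, 24, 31, 65]
36 vs only child 65 at index 13, swap → [98, 97, 79, 72, 64, 66, 65, 40, 47, 15, 28, 24, 31, 36]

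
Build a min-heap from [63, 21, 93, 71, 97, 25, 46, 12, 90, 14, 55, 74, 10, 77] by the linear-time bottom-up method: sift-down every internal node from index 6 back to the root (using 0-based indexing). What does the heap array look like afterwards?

[10, 12, 25, 21, 14, 63, 46, 71, 90, 97, 55, 74, 93, 77]

sift down from index 6: already satisfies heap property
sift down from index 5:
  25 vs smaller child 10 at index 12, swap → [63, 21, 93, 71, 97, 10, 46, 12, 90, 14, 55, 74, 25, 77]
sift down from index 4:
  97 vs smaller child 14 at index 9, swap → [63, 21, 93, 71, 14, 10, 46, 12, 90, 97, 55, 74, 25, 77]
sift down from index 3:
  71 vs smaller child 12 at index 7, swap → [63, 21, 93, 12, 14, 10, 46, 71, 90, 97, 55, 74, 25, 77]
sift down from index 2:
  93 vs smaller child 10 at index 5, swap → [63, 21, 10, 12, 14, 93, 46, 71, 90, 97, 55, 74, 25, 77]
  93 vs smaller child 25 at index 12, swap → [63, 21, 10, 12, 14, 25, 46, 71, 90, 97, 55, 74, 93, 77]
sift down from index 1:
  21 vs smaller child 12 at index 3, swap → [63, 12, 10, 21, 14, 25, 46, 71, 90, 97, 55, 74, 93, 77]
sift down from index 0:
  63 vs smaller child 10 at index 2, swap → [10, 12, 63, 21, 14, 25, 46, 71, 90, 97, 55, 74, 93, 77]
  63 vs smaller child 25 at index 5, swap → [10, 12, 25, 21, 14, 63, 46, 71, 90, 97, 55, 74, 93, 77]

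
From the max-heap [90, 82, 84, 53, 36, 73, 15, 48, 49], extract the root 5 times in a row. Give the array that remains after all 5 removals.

[49, 48, 36, 15]

extract-max #1 returns 90:
  remove root 90; move last element 49 to root → [49, 82, 84, 53, 36, 73, 15, 48]
  49 vs larger child 84 at index 2, swap → [84, 82, 49, 53, 36, 73, 15, 48]
  49 vs larger child 73 at index 5, swap → [84, 82, 73, 53, 36, 49, 15, 48]
extract-max #2 returns 84:
  remove root 84; move last element 48 to root → [48, 82, 73, 53, 36, 49, 15]
  48 vs larger child 82 at index 1, swap → [82, 48, 73, 53, 36, 49, 15]
  48 vs larger child 53 at index 3, swap → [82, 53, 73, 48, 36, 49, 15]
extract-max #3 returns 82:
  remove root 82; move last element 15 to root → [15, 53, 73, 48, 36, 49]
  15 vs larger child 73 at index 2, swap → [73, 53, 15, 48, 36, 49]
  15 vs only child 49 at index 5, swap → [73, 53, 49, 48, 36, 15]
extract-max #4 returns 73:
  remove root 73; move last element 15 to root → [15, 53, 49, 48, 36]
  15 vs larger child 53 at index 1, swap → [53, 15, 49, 48, 36]
  15 vs larger child 48 at index 3, swap → [53, 48, 49, 15, 36]
extract-max #5 returns 53:
  remove root 53; move last element 36 to root → [36, 48, 49, 15]
  36 vs larger child 49 at index 2, swap → [49, 48, 36, 15]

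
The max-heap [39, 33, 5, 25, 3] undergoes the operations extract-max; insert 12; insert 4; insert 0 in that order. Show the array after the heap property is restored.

extract-max → returns 39:
  remove root 39; move last element 3 to root → [3, 33, 5, 25]
  3 vs larger child 33 at index 1, swap → [33, 3, 5, 25]
  3 vs only child 25 at index 3, swap → [33, 25, 5, 3]
insert 12:
  append 12 at index 4 → [33, 25, 5, 3, 12] (no swap needed)
insert 4:
  append 4 at index 5 → [33, 25, 5, 3, 12, 4] (no swap needed)
insert 0:
  append 0 at index 6 → [33, 25, 5, 3, 12, 4, 0] (no swap needed)

[33, 25, 5, 3, 12, 4, 0]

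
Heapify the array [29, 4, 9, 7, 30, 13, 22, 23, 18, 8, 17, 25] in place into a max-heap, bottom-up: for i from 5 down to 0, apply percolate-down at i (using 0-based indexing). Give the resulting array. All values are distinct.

[30, 29, 25, 23, 17, 13, 22, 7, 18, 8, 4, 9]

sift down from index 5:
  13 vs only child 25 at index 11, swap → [29, 4, 9, 7, 30, 25, 22, 23, 18, 8, 17, 13]
sift down from index 4: already satisfies heap property
sift down from index 3:
  7 vs larger child 23 at index 7, swap → [29, 4, 9, 23, 30, 25, 22, 7, 18, 8, 17, 13]
sift down from index 2:
  9 vs larger child 25 at index 5, swap → [29, 4, 25, 23, 30, 9, 22, 7, 18, 8, 17, 13]
  9 vs only child 13 at index 11, swap → [29, 4, 25, 23, 30, 13, 22, 7, 18, 8, 17, 9]
sift down from index 1:
  4 vs larger child 30 at index 4, swap → [29, 30, 25, 23, 4, 13, 22, 7, 18, 8, 17, 9]
  4 vs larger child 17 at index 10, swap → [29, 30, 25, 23, 17, 13, 22, 7, 18, 8, 4, 9]
sift down from index 0:
  29 vs larger child 30 at index 1, swap → [30, 29, 25, 23, 17, 13, 22, 7, 18, 8, 4, 9]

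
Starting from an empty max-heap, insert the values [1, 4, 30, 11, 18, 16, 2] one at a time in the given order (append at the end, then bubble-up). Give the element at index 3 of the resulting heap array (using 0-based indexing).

1

Insert 1:
  append 1 at index 0 → [1] (no swap needed)
Insert 4:
  append 4 at index 1 → [1, 4]
  4 > parent 1 at index 0, swap → [4, 1]
Insert 30:
  append 30 at index 2 → [4, 1, 30]
  30 > parent 4 at index 0, swap → [30, 1, 4]
Insert 11:
  append 11 at index 3 → [30, 1, 4, 11]
  11 > parent 1 at index 1, swap → [30, 11, 4, 1]
Insert 18:
  append 18 at index 4 → [30, 11, 4, 1, 18]
  18 > parent 11 at index 1, swap → [30, 18, 4, 1, 11]
Insert 16:
  append 16 at index 5 → [30, 18, 4, 1, 11, 16]
  16 > parent 4 at index 2, swap → [30, 18, 16, 1, 11, 4]
Insert 2:
  append 2 at index 6 → [30, 18, 16, 1, 11, 4, 2] (no swap needed)
resulting array: [30, 18, 16, 1, 11, 4, 2]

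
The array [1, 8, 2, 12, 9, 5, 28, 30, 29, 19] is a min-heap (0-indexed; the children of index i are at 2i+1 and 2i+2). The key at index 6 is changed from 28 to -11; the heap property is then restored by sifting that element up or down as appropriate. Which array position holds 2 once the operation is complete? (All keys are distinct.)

set index 6 from 28 to -11 → [1, 8, 2, 12, 9, 5, -11, 30, 29, 19]
-11 < parent 2 at index 2, swap → [1, 8, -11, 12, 9, 5, 2, 30, 29, 19]
-11 < parent 1 at index 0, swap → [-11, 8, 1, 12, 9, 5, 2, 30, 29, 19]
resulting array: [-11, 8, 1, 12, 9, 5, 2, 30, 29, 19]

6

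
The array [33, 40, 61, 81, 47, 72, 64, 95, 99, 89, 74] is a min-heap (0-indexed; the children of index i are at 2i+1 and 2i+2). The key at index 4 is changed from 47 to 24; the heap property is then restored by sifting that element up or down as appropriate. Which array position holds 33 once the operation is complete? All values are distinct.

1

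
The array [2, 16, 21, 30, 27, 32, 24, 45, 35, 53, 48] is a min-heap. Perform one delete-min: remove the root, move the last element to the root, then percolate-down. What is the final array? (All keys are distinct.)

[16, 27, 21, 30, 48, 32, 24, 45, 35, 53]

remove root 2; move last element 48 to root → [48, 16, 21, 30, 27, 32, 24, 45, 35, 53]
48 vs smaller child 16 at index 1, swap → [16, 48, 21, 30, 27, 32, 24, 45, 35, 53]
48 vs smaller child 27 at index 4, swap → [16, 27, 21, 30, 48, 32, 24, 45, 35, 53]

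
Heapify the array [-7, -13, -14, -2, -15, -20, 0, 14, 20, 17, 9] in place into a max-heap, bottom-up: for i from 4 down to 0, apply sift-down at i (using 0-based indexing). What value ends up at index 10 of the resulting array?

sift down from index 4:
  -15 vs larger child 17 at index 9, swap → [-7, -13, -14, -2, 17, -20, 0, 14, 20, -15, 9]
sift down from index 3:
  -2 vs larger child 20 at index 8, swap → [-7, -13, -14, 20, 17, -20, 0, 14, -2, -15, 9]
sift down from index 2:
  -14 vs larger child 0 at index 6, swap → [-7, -13, 0, 20, 17, -20, -14, 14, -2, -15, 9]
sift down from index 1:
  -13 vs larger child 20 at index 3, swap → [-7, 20, 0, -13, 17, -20, -14, 14, -2, -15, 9]
  -13 vs larger child 14 at index 7, swap → [-7, 20, 0, 14, 17, -20, -14, -13, -2, -15, 9]
sift down from index 0:
  -7 vs larger child 20 at index 1, swap → [20, -7, 0, 14, 17, -20, -14, -13, -2, -15, 9]
  -7 vs larger child 17 at index 4, swap → [20, 17, 0, 14, -7, -20, -14, -13, -2, -15, 9]
  -7 vs larger child 9 at index 10, swap → [20, 17, 0, 14, 9, -20, -14, -13, -2, -15, -7]
resulting array: [20, 17, 0, 14, 9, -20, -14, -13, -2, -15, -7]

-7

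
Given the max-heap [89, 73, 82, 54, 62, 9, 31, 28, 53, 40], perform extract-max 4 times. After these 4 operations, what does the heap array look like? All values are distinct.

extract-max #1 returns 89:
  remove root 89; move last element 40 to root → [40, 73, 82, 54, 62, 9, 31, 28, 53]
  40 vs larger child 82 at index 2, swap → [82, 73, 40, 54, 62, 9, 31, 28, 53]
extract-max #2 returns 82:
  remove root 82; move last element 53 to root → [53, 73, 40, 54, 62, 9, 31, 28]
  53 vs larger child 73 at index 1, swap → [73, 53, 40, 54, 62, 9, 31, 28]
  53 vs larger child 62 at index 4, swap → [73, 62, 40, 54, 53, 9, 31, 28]
extract-max #3 returns 73:
  remove root 73; move last element 28 to root → [28, 62, 40, 54, 53, 9, 31]
  28 vs larger child 62 at index 1, swap → [62, 28, 40, 54, 53, 9, 31]
  28 vs larger child 54 at index 3, swap → [62, 54, 40, 28, 53, 9, 31]
extract-max #4 returns 62:
  remove root 62; move last element 31 to root → [31, 54, 40, 28, 53, 9]
  31 vs larger child 54 at index 1, swap → [54, 31, 40, 28, 53, 9]
  31 vs larger child 53 at index 4, swap → [54, 53, 40, 28, 31, 9]

[54, 53, 40, 28, 31, 9]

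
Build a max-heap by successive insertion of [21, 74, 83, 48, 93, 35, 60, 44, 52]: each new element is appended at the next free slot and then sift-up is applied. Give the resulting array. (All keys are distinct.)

[93, 83, 74, 52, 48, 35, 60, 21, 44]

Insert 21:
  append 21 at index 0 → [21] (no swap needed)
Insert 74:
  append 74 at index 1 → [21, 74]
  74 > parent 21 at index 0, swap → [74, 21]
Insert 83:
  append 83 at index 2 → [74, 21, 83]
  83 > parent 74 at index 0, swap → [83, 21, 74]
Insert 48:
  append 48 at index 3 → [83, 21, 74, 48]
  48 > parent 21 at index 1, swap → [83, 48, 74, 21]
Insert 93:
  append 93 at index 4 → [83, 48, 74, 21, 93]
  93 > parent 48 at index 1, swap → [83, 93, 74, 21, 48]
  93 > parent 83 at index 0, swap → [93, 83, 74, 21, 48]
Insert 35:
  append 35 at index 5 → [93, 83, 74, 21, 48, 35] (no swap needed)
Insert 60:
  append 60 at index 6 → [93, 83, 74, 21, 48, 35, 60] (no swap needed)
Insert 44:
  append 44 at index 7 → [93, 83, 74, 21, 48, 35, 60, 44]
  44 > parent 21 at index 3, swap → [93, 83, 74, 44, 48, 35, 60, 21]
Insert 52:
  append 52 at index 8 → [93, 83, 74, 44, 48, 35, 60, 21, 52]
  52 > parent 44 at index 3, swap → [93, 83, 74, 52, 48, 35, 60, 21, 44]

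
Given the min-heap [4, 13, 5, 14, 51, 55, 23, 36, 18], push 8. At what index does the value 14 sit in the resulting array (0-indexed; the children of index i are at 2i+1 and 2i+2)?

append 8 at index 9 → [4, 13, 5, 14, 51, 55, 23, 36, 18, 8]
8 < parent 51 at index 4, swap → [4, 13, 5, 14, 8, 55, 23, 36, 18, 51]
8 < parent 13 at index 1, swap → [4, 8, 5, 14, 13, 55, 23, 36, 18, 51]
resulting array: [4, 8, 5, 14, 13, 55, 23, 36, 18, 51]

3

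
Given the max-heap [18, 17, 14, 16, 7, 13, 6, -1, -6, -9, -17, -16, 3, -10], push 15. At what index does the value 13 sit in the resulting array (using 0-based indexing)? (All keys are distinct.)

5

append 15 at index 14 → [18, 17, 14, 16, 7, 13, 6, -1, -6, -9, -17, -16, 3, -10, 15]
15 > parent 6 at index 6, swap → [18, 17, 14, 16, 7, 13, 15, -1, -6, -9, -17, -16, 3, -10, 6]
15 > parent 14 at index 2, swap → [18, 17, 15, 16, 7, 13, 14, -1, -6, -9, -17, -16, 3, -10, 6]
resulting array: [18, 17, 15, 16, 7, 13, 14, -1, -6, -9, -17, -16, 3, -10, 6]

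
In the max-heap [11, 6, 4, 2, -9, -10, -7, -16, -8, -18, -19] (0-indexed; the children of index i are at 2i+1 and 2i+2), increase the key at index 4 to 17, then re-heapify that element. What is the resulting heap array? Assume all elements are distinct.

[17, 11, 4, 2, 6, -10, -7, -16, -8, -18, -19]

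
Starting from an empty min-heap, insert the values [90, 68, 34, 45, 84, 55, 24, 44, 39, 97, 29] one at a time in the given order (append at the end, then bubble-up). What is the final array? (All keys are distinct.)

Insert 90:
  append 90 at index 0 → [90] (no swap needed)
Insert 68:
  append 68 at index 1 → [90, 68]
  68 < parent 90 at index 0, swap → [68, 90]
Insert 34:
  append 34 at index 2 → [68, 90, 34]
  34 < parent 68 at index 0, swap → [34, 90, 68]
Insert 45:
  append 45 at index 3 → [34, 90, 68, 45]
  45 < parent 90 at index 1, swap → [34, 45, 68, 90]
Insert 84:
  append 84 at index 4 → [34, 45, 68, 90, 84] (no swap needed)
Insert 55:
  append 55 at index 5 → [34, 45, 68, 90, 84, 55]
  55 < parent 68 at index 2, swap → [34, 45, 55, 90, 84, 68]
Insert 24:
  append 24 at index 6 → [34, 45, 55, 90, 84, 68, 24]
  24 < parent 55 at index 2, swap → [34, 45, 24, 90, 84, 68, 55]
  24 < parent 34 at index 0, swap → [24, 45, 34, 90, 84, 68, 55]
Insert 44:
  append 44 at index 7 → [24, 45, 34, 90, 84, 68, 55, 44]
  44 < parent 90 at index 3, swap → [24, 45, 34, 44, 84, 68, 55, 90]
  44 < parent 45 at index 1, swap → [24, 44, 34, 45, 84, 68, 55, 90]
Insert 39:
  append 39 at index 8 → [24, 44, 34, 45, 84, 68, 55, 90, 39]
  39 < parent 45 at index 3, swap → [24, 44, 34, 39, 84, 68, 55, 90, 45]
  39 < parent 44 at index 1, swap → [24, 39, 34, 44, 84, 68, 55, 90, 45]
Insert 97:
  append 97 at index 9 → [24, 39, 34, 44, 84, 68, 55, 90, 45, 97] (no swap needed)
Insert 29:
  append 29 at index 10 → [24, 39, 34, 44, 84, 68, 55, 90, 45, 97, 29]
  29 < parent 84 at index 4, swap → [24, 39, 34, 44, 29, 68, 55, 90, 45, 97, 84]
  29 < parent 39 at index 1, swap → [24, 29, 34, 44, 39, 68, 55, 90, 45, 97, 84]

[24, 29, 34, 44, 39, 68, 55, 90, 45, 97, 84]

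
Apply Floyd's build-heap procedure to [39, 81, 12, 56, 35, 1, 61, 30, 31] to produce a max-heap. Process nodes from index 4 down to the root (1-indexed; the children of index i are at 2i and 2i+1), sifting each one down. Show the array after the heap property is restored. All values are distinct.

[81, 56, 61, 39, 35, 1, 12, 30, 31]

sift down from index 4: already satisfies heap property
sift down from index 3:
  12 vs larger child 61 at index 7, swap → [39, 81, 61, 56, 35, 1, 12, 30, 31]
sift down from index 2: already satisfies heap property
sift down from index 1:
  39 vs larger child 81 at index 2, swap → [81, 39, 61, 56, 35, 1, 12, 30, 31]
  39 vs larger child 56 at index 4, swap → [81, 56, 61, 39, 35, 1, 12, 30, 31]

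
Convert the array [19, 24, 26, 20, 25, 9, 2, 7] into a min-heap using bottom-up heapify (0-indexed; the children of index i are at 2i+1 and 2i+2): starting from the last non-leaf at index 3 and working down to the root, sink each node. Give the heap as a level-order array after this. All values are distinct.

[2, 7, 9, 20, 25, 19, 26, 24]

sift down from index 3:
  20 vs only child 7 at index 7, swap → [19, 24, 26, 7, 25, 9, 2, 20]
sift down from index 2:
  26 vs smaller child 2 at index 6, swap → [19, 24, 2, 7, 25, 9, 26, 20]
sift down from index 1:
  24 vs smaller child 7 at index 3, swap → [19, 7, 2, 24, 25, 9, 26, 20]
  24 vs only child 20 at index 7, swap → [19, 7, 2, 20, 25, 9, 26, 24]
sift down from index 0:
  19 vs smaller child 2 at index 2, swap → [2, 7, 19, 20, 25, 9, 26, 24]
  19 vs smaller child 9 at index 5, swap → [2, 7, 9, 20, 25, 19, 26, 24]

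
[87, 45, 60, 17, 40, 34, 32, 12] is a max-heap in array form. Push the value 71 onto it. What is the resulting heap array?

[87, 71, 60, 45, 40, 34, 32, 12, 17]

append 71 at index 8 → [87, 45, 60, 17, 40, 34, 32, 12, 71]
71 > parent 17 at index 3, swap → [87, 45, 60, 71, 40, 34, 32, 12, 17]
71 > parent 45 at index 1, swap → [87, 71, 60, 45, 40, 34, 32, 12, 17]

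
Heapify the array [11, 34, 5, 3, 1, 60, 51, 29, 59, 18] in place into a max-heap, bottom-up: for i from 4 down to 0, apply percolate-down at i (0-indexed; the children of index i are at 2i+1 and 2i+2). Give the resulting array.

[60, 59, 51, 34, 18, 5, 11, 29, 3, 1]

sift down from index 4:
  1 vs only child 18 at index 9, swap → [11, 34, 5, 3, 18, 60, 51, 29, 59, 1]
sift down from index 3:
  3 vs larger child 59 at index 8, swap → [11, 34, 5, 59, 18, 60, 51, 29, 3, 1]
sift down from index 2:
  5 vs larger child 60 at index 5, swap → [11, 34, 60, 59, 18, 5, 51, 29, 3, 1]
sift down from index 1:
  34 vs larger child 59 at index 3, swap → [11, 59, 60, 34, 18, 5, 51, 29, 3, 1]
sift down from index 0:
  11 vs larger child 60 at index 2, swap → [60, 59, 11, 34, 18, 5, 51, 29, 3, 1]
  11 vs larger child 51 at index 6, swap → [60, 59, 51, 34, 18, 5, 11, 29, 3, 1]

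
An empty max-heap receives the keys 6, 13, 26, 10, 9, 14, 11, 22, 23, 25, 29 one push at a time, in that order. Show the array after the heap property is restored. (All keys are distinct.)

Insert 6:
  append 6 at index 0 → [6] (no swap needed)
Insert 13:
  append 13 at index 1 → [6, 13]
  13 > parent 6 at index 0, swap → [13, 6]
Insert 26:
  append 26 at index 2 → [13, 6, 26]
  26 > parent 13 at index 0, swap → [26, 6, 13]
Insert 10:
  append 10 at index 3 → [26, 6, 13, 10]
  10 > parent 6 at index 1, swap → [26, 10, 13, 6]
Insert 9:
  append 9 at index 4 → [26, 10, 13, 6, 9] (no swap needed)
Insert 14:
  append 14 at index 5 → [26, 10, 13, 6, 9, 14]
  14 > parent 13 at index 2, swap → [26, 10, 14, 6, 9, 13]
Insert 11:
  append 11 at index 6 → [26, 10, 14, 6, 9, 13, 11] (no swap needed)
Insert 22:
  append 22 at index 7 → [26, 10, 14, 6, 9, 13, 11, 22]
  22 > parent 6 at index 3, swap → [26, 10, 14, 22, 9, 13, 11, 6]
  22 > parent 10 at index 1, swap → [26, 22, 14, 10, 9, 13, 11, 6]
Insert 23:
  append 23 at index 8 → [26, 22, 14, 10, 9, 13, 11, 6, 23]
  23 > parent 10 at index 3, swap → [26, 22, 14, 23, 9, 13, 11, 6, 10]
  23 > parent 22 at index 1, swap → [26, 23, 14, 22, 9, 13, 11, 6, 10]
Insert 25:
  append 25 at index 9 → [26, 23, 14, 22, 9, 13, 11, 6, 10, 25]
  25 > parent 9 at index 4, swap → [26, 23, 14, 22, 25, 13, 11, 6, 10, 9]
  25 > parent 23 at index 1, swap → [26, 25, 14, 22, 23, 13, 11, 6, 10, 9]
Insert 29:
  append 29 at index 10 → [26, 25, 14, 22, 23, 13, 11, 6, 10, 9, 29]
  29 > parent 23 at index 4, swap → [26, 25, 14, 22, 29, 13, 11, 6, 10, 9, 23]
  29 > parent 25 at index 1, swap → [26, 29, 14, 22, 25, 13, 11, 6, 10, 9, 23]
  29 > parent 26 at index 0, swap → [29, 26, 14, 22, 25, 13, 11, 6, 10, 9, 23]

[29, 26, 14, 22, 25, 13, 11, 6, 10, 9, 23]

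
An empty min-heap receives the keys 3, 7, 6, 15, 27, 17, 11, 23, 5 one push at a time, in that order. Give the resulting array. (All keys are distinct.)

[3, 5, 6, 7, 27, 17, 11, 23, 15]

Insert 3:
  append 3 at index 0 → [3] (no swap needed)
Insert 7:
  append 7 at index 1 → [3, 7] (no swap needed)
Insert 6:
  append 6 at index 2 → [3, 7, 6] (no swap needed)
Insert 15:
  append 15 at index 3 → [3, 7, 6, 15] (no swap needed)
Insert 27:
  append 27 at index 4 → [3, 7, 6, 15, 27] (no swap needed)
Insert 17:
  append 17 at index 5 → [3, 7, 6, 15, 27, 17] (no swap needed)
Insert 11:
  append 11 at index 6 → [3, 7, 6, 15, 27, 17, 11] (no swap needed)
Insert 23:
  append 23 at index 7 → [3, 7, 6, 15, 27, 17, 11, 23] (no swap needed)
Insert 5:
  append 5 at index 8 → [3, 7, 6, 15, 27, 17, 11, 23, 5]
  5 < parent 15 at index 3, swap → [3, 7, 6, 5, 27, 17, 11, 23, 15]
  5 < parent 7 at index 1, swap → [3, 5, 6, 7, 27, 17, 11, 23, 15]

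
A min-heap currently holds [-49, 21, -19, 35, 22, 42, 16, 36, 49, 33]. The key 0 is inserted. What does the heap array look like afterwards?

[-49, 0, -19, 35, 21, 42, 16, 36, 49, 33, 22]

append 0 at index 10 → [-49, 21, -19, 35, 22, 42, 16, 36, 49, 33, 0]
0 < parent 22 at index 4, swap → [-49, 21, -19, 35, 0, 42, 16, 36, 49, 33, 22]
0 < parent 21 at index 1, swap → [-49, 0, -19, 35, 21, 42, 16, 36, 49, 33, 22]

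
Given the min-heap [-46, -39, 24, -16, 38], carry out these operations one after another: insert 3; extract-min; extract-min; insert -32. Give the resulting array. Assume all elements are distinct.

insert 3:
  append 3 at index 5 → [-46, -39, 24, -16, 38, 3]
  3 < parent 24 at index 2, swap → [-46, -39, 3, -16, 38, 24]
extract-min → returns -46:
  remove root -46; move last element 24 to root → [24, -39, 3, -16, 38]
  24 vs smaller child -39 at index 1, swap → [-39, 24, 3, -16, 38]
  24 vs smaller child -16 at index 3, swap → [-39, -16, 3, 24, 38]
extract-min → returns -39:
  remove root -39; move last element 38 to root → [38, -16, 3, 24]
  38 vs smaller child -16 at index 1, swap → [-16, 38, 3, 24]
  38 vs only child 24 at index 3, swap → [-16, 24, 3, 38]
insert -32:
  append -32 at index 4 → [-16, 24, 3, 38, -32]
  -32 < parent 24 at index 1, swap → [-16, -32, 3, 38, 24]
  -32 < parent -16 at index 0, swap → [-32, -16, 3, 38, 24]

[-32, -16, 3, 38, 24]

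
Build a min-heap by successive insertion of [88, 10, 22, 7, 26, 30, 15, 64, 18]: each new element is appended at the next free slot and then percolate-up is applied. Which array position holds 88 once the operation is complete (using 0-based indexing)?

7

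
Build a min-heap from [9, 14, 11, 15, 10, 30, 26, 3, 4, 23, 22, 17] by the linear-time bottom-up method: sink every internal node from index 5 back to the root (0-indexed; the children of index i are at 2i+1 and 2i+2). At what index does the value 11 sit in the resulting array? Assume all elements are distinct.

2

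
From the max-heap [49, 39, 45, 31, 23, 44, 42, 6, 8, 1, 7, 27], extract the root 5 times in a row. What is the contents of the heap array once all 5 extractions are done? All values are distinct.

[31, 23, 27, 8, 6, 1, 7]

extract-max #1 returns 49:
  remove root 49; move last element 27 to root → [27, 39, 45, 31, 23, 44, 42, 6, 8, 1, 7]
  27 vs larger child 45 at index 2, swap → [45, 39, 27, 31, 23, 44, 42, 6, 8, 1, 7]
  27 vs larger child 44 at index 5, swap → [45, 39, 44, 31, 23, 27, 42, 6, 8, 1, 7]
extract-max #2 returns 45:
  remove root 45; move last element 7 to root → [7, 39, 44, 31, 23, 27, 42, 6, 8, 1]
  7 vs larger child 44 at index 2, swap → [44, 39, 7, 31, 23, 27, 42, 6, 8, 1]
  7 vs larger child 42 at index 6, swap → [44, 39, 42, 31, 23, 27, 7, 6, 8, 1]
extract-max #3 returns 44:
  remove root 44; move last element 1 to root → [1, 39, 42, 31, 23, 27, 7, 6, 8]
  1 vs larger child 42 at index 2, swap → [42, 39, 1, 31, 23, 27, 7, 6, 8]
  1 vs larger child 27 at index 5, swap → [42, 39, 27, 31, 23, 1, 7, 6, 8]
extract-max #4 returns 42:
  remove root 42; move last element 8 to root → [8, 39, 27, 31, 23, 1, 7, 6]
  8 vs larger child 39 at index 1, swap → [39, 8, 27, 31, 23, 1, 7, 6]
  8 vs larger child 31 at index 3, swap → [39, 31, 27, 8, 23, 1, 7, 6]
extract-max #5 returns 39:
  remove root 39; move last element 6 to root → [6, 31, 27, 8, 23, 1, 7]
  6 vs larger child 31 at index 1, swap → [31, 6, 27, 8, 23, 1, 7]
  6 vs larger child 23 at index 4, swap → [31, 23, 27, 8, 6, 1, 7]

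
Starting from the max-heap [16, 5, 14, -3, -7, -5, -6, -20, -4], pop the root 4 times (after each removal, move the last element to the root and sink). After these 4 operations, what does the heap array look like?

extract-max #1 returns 16:
  remove root 16; move last element -4 to root → [-4, 5, 14, -3, -7, -5, -6, -20]
  -4 vs larger child 14 at index 2, swap → [14, 5, -4, -3, -7, -5, -6, -20]
extract-max #2 returns 14:
  remove root 14; move last element -20 to root → [-20, 5, -4, -3, -7, -5, -6]
  -20 vs larger child 5 at index 1, swap → [5, -20, -4, -3, -7, -5, -6]
  -20 vs larger child -3 at index 3, swap → [5, -3, -4, -20, -7, -5, -6]
extract-max #3 returns 5:
  remove root 5; move last element -6 to root → [-6, -3, -4, -20, -7, -5]
  -6 vs larger child -3 at index 1, swap → [-3, -6, -4, -20, -7, -5]
extract-max #4 returns -3:
  remove root -3; move last element -5 to root → [-5, -6, -4, -20, -7]
  -5 vs larger child -4 at index 2, swap → [-4, -6, -5, -20, -7]

[-4, -6, -5, -20, -7]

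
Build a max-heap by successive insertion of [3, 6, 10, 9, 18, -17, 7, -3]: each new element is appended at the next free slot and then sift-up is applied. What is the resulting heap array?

[18, 10, 7, 3, 9, -17, 6, -3]

Insert 3:
  append 3 at index 0 → [3] (no swap needed)
Insert 6:
  append 6 at index 1 → [3, 6]
  6 > parent 3 at index 0, swap → [6, 3]
Insert 10:
  append 10 at index 2 → [6, 3, 10]
  10 > parent 6 at index 0, swap → [10, 3, 6]
Insert 9:
  append 9 at index 3 → [10, 3, 6, 9]
  9 > parent 3 at index 1, swap → [10, 9, 6, 3]
Insert 18:
  append 18 at index 4 → [10, 9, 6, 3, 18]
  18 > parent 9 at index 1, swap → [10, 18, 6, 3, 9]
  18 > parent 10 at index 0, swap → [18, 10, 6, 3, 9]
Insert -17:
  append -17 at index 5 → [18, 10, 6, 3, 9, -17] (no swap needed)
Insert 7:
  append 7 at index 6 → [18, 10, 6, 3, 9, -17, 7]
  7 > parent 6 at index 2, swap → [18, 10, 7, 3, 9, -17, 6]
Insert -3:
  append -3 at index 7 → [18, 10, 7, 3, 9, -17, 6, -3] (no swap needed)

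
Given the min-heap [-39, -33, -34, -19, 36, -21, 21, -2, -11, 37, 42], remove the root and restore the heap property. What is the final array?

[-34, -33, -21, -19, 36, 42, 21, -2, -11, 37]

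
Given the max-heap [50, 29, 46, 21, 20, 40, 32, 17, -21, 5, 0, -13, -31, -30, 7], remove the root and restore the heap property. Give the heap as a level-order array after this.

remove root 50; move last element 7 to root → [7, 29, 46, 21, 20, 40, 32, 17, -21, 5, 0, -13, -31, -30]
7 vs larger child 46 at index 2, swap → [46, 29, 7, 21, 20, 40, 32, 17, -21, 5, 0, -13, -31, -30]
7 vs larger child 40 at index 5, swap → [46, 29, 40, 21, 20, 7, 32, 17, -21, 5, 0, -13, -31, -30]

[46, 29, 40, 21, 20, 7, 32, 17, -21, 5, 0, -13, -31, -30]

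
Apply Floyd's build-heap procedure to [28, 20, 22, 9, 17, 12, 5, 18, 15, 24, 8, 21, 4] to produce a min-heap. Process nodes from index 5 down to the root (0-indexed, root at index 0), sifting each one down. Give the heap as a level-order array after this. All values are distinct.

sift down from index 5:
  12 vs smaller child 4 at index 12, swap → [28, 20, 22, 9, 17, 4, 5, 18, 15, 24, 8, 21, 12]
sift down from index 4:
  17 vs smaller child 8 at index 10, swap → [28, 20, 22, 9, 8, 4, 5, 18, 15, 24, 17, 21, 12]
sift down from index 3: already satisfies heap property
sift down from index 2:
  22 vs smaller child 4 at index 5, swap → [28, 20, 4, 9, 8, 22, 5, 18, 15, 24, 17, 21, 12]
  22 vs smaller child 12 at index 12, swap → [28, 20, 4, 9, 8, 12, 5, 18, 15, 24, 17, 21, 22]
sift down from index 1:
  20 vs smaller child 8 at index 4, swap → [28, 8, 4, 9, 20, 12, 5, 18, 15, 24, 17, 21, 22]
  20 vs smaller child 17 at index 10, swap → [28, 8, 4, 9, 17, 12, 5, 18, 15, 24, 20, 21, 22]
sift down from index 0:
  28 vs smaller child 4 at index 2, swap → [4, 8, 28, 9, 17, 12, 5, 18, 15, 24, 20, 21, 22]
  28 vs smaller child 5 at index 6, swap → [4, 8, 5, 9, 17, 12, 28, 18, 15, 24, 20, 21, 22]

[4, 8, 5, 9, 17, 12, 28, 18, 15, 24, 20, 21, 22]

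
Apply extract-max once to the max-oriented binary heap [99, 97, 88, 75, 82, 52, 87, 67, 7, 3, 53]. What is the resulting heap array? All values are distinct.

[97, 82, 88, 75, 53, 52, 87, 67, 7, 3]

remove root 99; move last element 53 to root → [53, 97, 88, 75, 82, 52, 87, 67, 7, 3]
53 vs larger child 97 at index 1, swap → [97, 53, 88, 75, 82, 52, 87, 67, 7, 3]
53 vs larger child 82 at index 4, swap → [97, 82, 88, 75, 53, 52, 87, 67, 7, 3]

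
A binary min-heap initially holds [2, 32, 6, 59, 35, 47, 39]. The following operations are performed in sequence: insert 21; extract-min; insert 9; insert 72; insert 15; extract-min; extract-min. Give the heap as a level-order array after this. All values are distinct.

[15, 21, 39, 32, 35, 47, 59, 72]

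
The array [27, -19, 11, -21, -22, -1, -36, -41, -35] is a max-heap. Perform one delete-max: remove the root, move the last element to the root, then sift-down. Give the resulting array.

remove root 27; move last element -35 to root → [-35, -19, 11, -21, -22, -1, -36, -41]
-35 vs larger child 11 at index 2, swap → [11, -19, -35, -21, -22, -1, -36, -41]
-35 vs larger child -1 at index 5, swap → [11, -19, -1, -21, -22, -35, -36, -41]

[11, -19, -1, -21, -22, -35, -36, -41]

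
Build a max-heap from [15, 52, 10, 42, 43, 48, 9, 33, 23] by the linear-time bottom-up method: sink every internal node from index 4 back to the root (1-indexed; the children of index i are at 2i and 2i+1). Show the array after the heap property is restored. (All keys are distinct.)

[52, 43, 48, 42, 15, 10, 9, 33, 23]

sift down from index 4: already satisfies heap property
sift down from index 3:
  10 vs larger child 48 at index 6, swap → [15, 52, 48, 42, 43, 10, 9, 33, 23]
sift down from index 2: already satisfies heap property
sift down from index 1:
  15 vs larger child 52 at index 2, swap → [52, 15, 48, 42, 43, 10, 9, 33, 23]
  15 vs larger child 43 at index 5, swap → [52, 43, 48, 42, 15, 10, 9, 33, 23]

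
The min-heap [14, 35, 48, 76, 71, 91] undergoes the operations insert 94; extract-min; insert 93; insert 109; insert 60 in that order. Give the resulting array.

[35, 60, 48, 71, 94, 91, 93, 109, 76]

insert 94:
  append 94 at index 6 → [14, 35, 48, 76, 71, 91, 94] (no swap needed)
extract-min → returns 14:
  remove root 14; move last element 94 to root → [94, 35, 48, 76, 71, 91]
  94 vs smaller child 35 at index 1, swap → [35, 94, 48, 76, 71, 91]
  94 vs smaller child 71 at index 4, swap → [35, 71, 48, 76, 94, 91]
insert 93:
  append 93 at index 6 → [35, 71, 48, 76, 94, 91, 93] (no swap needed)
insert 109:
  append 109 at index 7 → [35, 71, 48, 76, 94, 91, 93, 109] (no swap needed)
insert 60:
  append 60 at index 8 → [35, 71, 48, 76, 94, 91, 93, 109, 60]
  60 < parent 76 at index 3, swap → [35, 71, 48, 60, 94, 91, 93, 109, 76]
  60 < parent 71 at index 1, swap → [35, 60, 48, 71, 94, 91, 93, 109, 76]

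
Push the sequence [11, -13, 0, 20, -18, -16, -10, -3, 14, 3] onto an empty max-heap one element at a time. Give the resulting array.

[20, 14, 0, 11, 3, -16, -10, -13, -3, -18]

Insert 11:
  append 11 at index 0 → [11] (no swap needed)
Insert -13:
  append -13 at index 1 → [11, -13] (no swap needed)
Insert 0:
  append 0 at index 2 → [11, -13, 0] (no swap needed)
Insert 20:
  append 20 at index 3 → [11, -13, 0, 20]
  20 > parent -13 at index 1, swap → [11, 20, 0, -13]
  20 > parent 11 at index 0, swap → [20, 11, 0, -13]
Insert -18:
  append -18 at index 4 → [20, 11, 0, -13, -18] (no swap needed)
Insert -16:
  append -16 at index 5 → [20, 11, 0, -13, -18, -16] (no swap needed)
Insert -10:
  append -10 at index 6 → [20, 11, 0, -13, -18, -16, -10] (no swap needed)
Insert -3:
  append -3 at index 7 → [20, 11, 0, -13, -18, -16, -10, -3]
  -3 > parent -13 at index 3, swap → [20, 11, 0, -3, -18, -16, -10, -13]
Insert 14:
  append 14 at index 8 → [20, 11, 0, -3, -18, -16, -10, -13, 14]
  14 > parent -3 at index 3, swap → [20, 11, 0, 14, -18, -16, -10, -13, -3]
  14 > parent 11 at index 1, swap → [20, 14, 0, 11, -18, -16, -10, -13, -3]
Insert 3:
  append 3 at index 9 → [20, 14, 0, 11, -18, -16, -10, -13, -3, 3]
  3 > parent -18 at index 4, swap → [20, 14, 0, 11, 3, -16, -10, -13, -3, -18]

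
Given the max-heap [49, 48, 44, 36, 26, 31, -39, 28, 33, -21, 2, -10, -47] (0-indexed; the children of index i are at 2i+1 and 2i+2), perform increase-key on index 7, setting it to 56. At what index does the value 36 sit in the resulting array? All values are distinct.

7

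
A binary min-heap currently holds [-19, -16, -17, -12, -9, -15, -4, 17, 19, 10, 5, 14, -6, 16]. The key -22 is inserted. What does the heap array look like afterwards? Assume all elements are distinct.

[-22, -16, -19, -12, -9, -15, -17, 17, 19, 10, 5, 14, -6, 16, -4]

append -22 at index 14 → [-19, -16, -17, -12, -9, -15, -4, 17, 19, 10, 5, 14, -6, 16, -22]
-22 < parent -4 at index 6, swap → [-19, -16, -17, -12, -9, -15, -22, 17, 19, 10, 5, 14, -6, 16, -4]
-22 < parent -17 at index 2, swap → [-19, -16, -22, -12, -9, -15, -17, 17, 19, 10, 5, 14, -6, 16, -4]
-22 < parent -19 at index 0, swap → [-22, -16, -19, -12, -9, -15, -17, 17, 19, 10, 5, 14, -6, 16, -4]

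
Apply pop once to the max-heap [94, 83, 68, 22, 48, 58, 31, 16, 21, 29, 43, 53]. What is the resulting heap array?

remove root 94; move last element 53 to root → [53, 83, 68, 22, 48, 58, 31, 16, 21, 29, 43]
53 vs larger child 83 at index 1, swap → [83, 53, 68, 22, 48, 58, 31, 16, 21, 29, 43]

[83, 53, 68, 22, 48, 58, 31, 16, 21, 29, 43]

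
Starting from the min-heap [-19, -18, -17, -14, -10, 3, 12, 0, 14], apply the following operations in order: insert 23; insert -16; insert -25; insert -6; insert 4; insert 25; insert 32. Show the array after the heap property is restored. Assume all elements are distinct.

[-25, -18, -19, -14, -16, -17, 4, 0, 14, 23, -10, 3, -6, 12, 25, 32]

insert 23:
  append 23 at index 9 → [-19, -18, -17, -14, -10, 3, 12, 0, 14, 23] (no swap needed)
insert -16:
  append -16 at index 10 → [-19, -18, -17, -14, -10, 3, 12, 0, 14, 23, -16]
  -16 < parent -10 at index 4, swap → [-19, -18, -17, -14, -16, 3, 12, 0, 14, 23, -10]
insert -25:
  append -25 at index 11 → [-19, -18, -17, -14, -16, 3, 12, 0, 14, 23, -10, -25]
  -25 < parent 3 at index 5, swap → [-19, -18, -17, -14, -16, -25, 12, 0, 14, 23, -10, 3]
  -25 < parent -17 at index 2, swap → [-19, -18, -25, -14, -16, -17, 12, 0, 14, 23, -10, 3]
  -25 < parent -19 at index 0, swap → [-25, -18, -19, -14, -16, -17, 12, 0, 14, 23, -10, 3]
insert -6:
  append -6 at index 12 → [-25, -18, -19, -14, -16, -17, 12, 0, 14, 23, -10, 3, -6] (no swap needed)
insert 4:
  append 4 at index 13 → [-25, -18, -19, -14, -16, -17, 12, 0, 14, 23, -10, 3, -6, 4]
  4 < parent 12 at index 6, swap → [-25, -18, -19, -14, -16, -17, 4, 0, 14, 23, -10, 3, -6, 12]
insert 25:
  append 25 at index 14 → [-25, -18, -19, -14, -16, -17, 4, 0, 14, 23, -10, 3, -6, 12, 25] (no swap needed)
insert 32:
  append 32 at index 15 → [-25, -18, -19, -14, -16, -17, 4, 0, 14, 23, -10, 3, -6, 12, 25, 32] (no swap needed)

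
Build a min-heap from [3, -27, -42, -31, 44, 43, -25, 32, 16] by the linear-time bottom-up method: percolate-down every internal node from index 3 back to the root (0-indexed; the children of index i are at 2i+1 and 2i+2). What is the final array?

[-42, -31, -25, -27, 44, 43, 3, 32, 16]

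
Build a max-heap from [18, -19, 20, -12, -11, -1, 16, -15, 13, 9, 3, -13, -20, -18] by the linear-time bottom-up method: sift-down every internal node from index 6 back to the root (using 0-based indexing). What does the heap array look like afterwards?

[20, 13, 18, -12, 9, -1, 16, -15, -19, -11, 3, -13, -20, -18]

sift down from index 6: already satisfies heap property
sift down from index 5: already satisfies heap property
sift down from index 4:
  -11 vs larger child 9 at index 9, swap → [18, -19, 20, -12, 9, -1, 16, -15, 13, -11, 3, -13, -20, -18]
sift down from index 3:
  -12 vs larger child 13 at index 8, swap → [18, -19, 20, 13, 9, -1, 16, -15, -12, -11, 3, -13, -20, -18]
sift down from index 2: already satisfies heap property
sift down from index 1:
  -19 vs larger child 13 at index 3, swap → [18, 13, 20, -19, 9, -1, 16, -15, -12, -11, 3, -13, -20, -18]
  -19 vs larger child -12 at index 8, swap → [18, 13, 20, -12, 9, -1, 16, -15, -19, -11, 3, -13, -20, -18]
sift down from index 0:
  18 vs larger child 20 at index 2, swap → [20, 13, 18, -12, 9, -1, 16, -15, -19, -11, 3, -13, -20, -18]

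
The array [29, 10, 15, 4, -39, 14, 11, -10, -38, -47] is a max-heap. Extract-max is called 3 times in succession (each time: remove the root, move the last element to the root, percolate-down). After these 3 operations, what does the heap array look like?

[11, 10, -10, 4, -39, -47, -38]

extract-max #1 returns 29:
  remove root 29; move last element -47 to root → [-47, 10, 15, 4, -39, 14, 11, -10, -38]
  -47 vs larger child 15 at index 2, swap → [15, 10, -47, 4, -39, 14, 11, -10, -38]
  -47 vs larger child 14 at index 5, swap → [15, 10, 14, 4, -39, -47, 11, -10, -38]
extract-max #2 returns 15:
  remove root 15; move last element -38 to root → [-38, 10, 14, 4, -39, -47, 11, -10]
  -38 vs larger child 14 at index 2, swap → [14, 10, -38, 4, -39, -47, 11, -10]
  -38 vs larger child 11 at index 6, swap → [14, 10, 11, 4, -39, -47, -38, -10]
extract-max #3 returns 14:
  remove root 14; move last element -10 to root → [-10, 10, 11, 4, -39, -47, -38]
  -10 vs larger child 11 at index 2, swap → [11, 10, -10, 4, -39, -47, -38]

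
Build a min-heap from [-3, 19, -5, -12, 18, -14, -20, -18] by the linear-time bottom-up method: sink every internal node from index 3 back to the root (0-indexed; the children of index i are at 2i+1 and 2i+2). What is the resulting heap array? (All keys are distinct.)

[-20, -18, -14, -12, 18, -3, -5, 19]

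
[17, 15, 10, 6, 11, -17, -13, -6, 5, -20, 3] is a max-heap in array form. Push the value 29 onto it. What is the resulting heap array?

[29, 15, 17, 6, 11, 10, -13, -6, 5, -20, 3, -17]

append 29 at index 11 → [17, 15, 10, 6, 11, -17, -13, -6, 5, -20, 3, 29]
29 > parent -17 at index 5, swap → [17, 15, 10, 6, 11, 29, -13, -6, 5, -20, 3, -17]
29 > parent 10 at index 2, swap → [17, 15, 29, 6, 11, 10, -13, -6, 5, -20, 3, -17]
29 > parent 17 at index 0, swap → [29, 15, 17, 6, 11, 10, -13, -6, 5, -20, 3, -17]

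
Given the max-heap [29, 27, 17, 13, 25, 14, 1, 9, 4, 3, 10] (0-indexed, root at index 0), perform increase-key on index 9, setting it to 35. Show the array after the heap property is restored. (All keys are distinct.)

[35, 29, 17, 13, 27, 14, 1, 9, 4, 25, 10]

set index 9 from 3 to 35 → [29, 27, 17, 13, 25, 14, 1, 9, 4, 35, 10]
35 > parent 25 at index 4, swap → [29, 27, 17, 13, 35, 14, 1, 9, 4, 25, 10]
35 > parent 27 at index 1, swap → [29, 35, 17, 13, 27, 14, 1, 9, 4, 25, 10]
35 > parent 29 at index 0, swap → [35, 29, 17, 13, 27, 14, 1, 9, 4, 25, 10]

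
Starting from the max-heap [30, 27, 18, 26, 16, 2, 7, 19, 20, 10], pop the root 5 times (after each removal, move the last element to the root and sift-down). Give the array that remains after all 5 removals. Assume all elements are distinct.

extract-max #1 returns 30:
  remove root 30; move last element 10 to root → [10, 27, 18, 26, 16, 2, 7, 19, 20]
  10 vs larger child 27 at index 1, swap → [27, 10, 18, 26, 16, 2, 7, 19, 20]
  10 vs larger child 26 at index 3, swap → [27, 26, 18, 10, 16, 2, 7, 19, 20]
  10 vs larger child 20 at index 8, swap → [27, 26, 18, 20, 16, 2, 7, 19, 10]
extract-max #2 returns 27:
  remove root 27; move last element 10 to root → [10, 26, 18, 20, 16, 2, 7, 19]
  10 vs larger child 26 at index 1, swap → [26, 10, 18, 20, 16, 2, 7, 19]
  10 vs larger child 20 at index 3, swap → [26, 20, 18, 10, 16, 2, 7, 19]
  10 vs only child 19 at index 7, swap → [26, 20, 18, 19, 16, 2, 7, 10]
extract-max #3 returns 26:
  remove root 26; move last element 10 to root → [10, 20, 18, 19, 16, 2, 7]
  10 vs larger child 20 at index 1, swap → [20, 10, 18, 19, 16, 2, 7]
  10 vs larger child 19 at index 3, swap → [20, 19, 18, 10, 16, 2, 7]
extract-max #4 returns 20:
  remove root 20; move last element 7 to root → [7, 19, 18, 10, 16, 2]
  7 vs larger child 19 at index 1, swap → [19, 7, 18, 10, 16, 2]
  7 vs larger child 16 at index 4, swap → [19, 16, 18, 10, 7, 2]
extract-max #5 returns 19:
  remove root 19; move last element 2 to root → [2, 16, 18, 10, 7]
  2 vs larger child 18 at index 2, swap → [18, 16, 2, 10, 7]

[18, 16, 2, 10, 7]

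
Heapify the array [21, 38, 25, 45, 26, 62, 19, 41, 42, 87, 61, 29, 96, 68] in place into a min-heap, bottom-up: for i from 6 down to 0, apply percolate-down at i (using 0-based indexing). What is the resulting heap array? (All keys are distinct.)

[19, 26, 21, 41, 38, 29, 25, 45, 42, 87, 61, 62, 96, 68]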